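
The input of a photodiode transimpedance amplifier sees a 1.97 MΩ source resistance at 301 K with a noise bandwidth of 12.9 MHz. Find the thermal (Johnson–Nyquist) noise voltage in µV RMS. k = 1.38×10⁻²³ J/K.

V_n = √(4kTRB)
4kTRB = 4 × 1.38×10⁻²³ × 301 × 1.97×10⁶ × 1.29×10⁷ = 4.22×10⁻⁷ V²
V_n = √(4.22×10⁻⁷) = 6.50×10⁻⁴ V = 650 µV

650 µV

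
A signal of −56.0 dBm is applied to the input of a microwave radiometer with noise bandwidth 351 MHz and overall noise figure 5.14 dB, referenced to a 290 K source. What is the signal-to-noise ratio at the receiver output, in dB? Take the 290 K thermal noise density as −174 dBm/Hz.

Noise floor: N = −174 + 10 log₁₀(B) + NF
10 log₁₀(3.51×10⁸) = 85.45 dB
N = −174 + 85.45 + 5.14 = −83.41 dBm
SNR = P_sig − N = −56.0 − (−83.41) = 27.41 dB → 27.4 dB

27.4 dB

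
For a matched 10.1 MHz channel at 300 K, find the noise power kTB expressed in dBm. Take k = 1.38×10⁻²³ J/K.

P_n = kTB = 1.38×10⁻²³ × 300 × 1.01×10⁷ = 4.18×10⁻¹⁴ W
In dBm: 10 log₁₀(4.18×10⁻¹⁴ / 10⁻³) = −103.8 dBm

−103.8 dBm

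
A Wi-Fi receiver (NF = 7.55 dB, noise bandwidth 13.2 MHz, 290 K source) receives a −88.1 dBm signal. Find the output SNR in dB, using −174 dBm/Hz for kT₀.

Noise floor: N = −174 + 10 log₁₀(B) + NF
10 log₁₀(1.32×10⁷) = 71.21 dB
N = −174 + 71.21 + 7.55 = −95.24 dBm
SNR = P_sig − N = −88.1 − (−95.24) = 7.14 dB → 7.1 dB

7.1 dB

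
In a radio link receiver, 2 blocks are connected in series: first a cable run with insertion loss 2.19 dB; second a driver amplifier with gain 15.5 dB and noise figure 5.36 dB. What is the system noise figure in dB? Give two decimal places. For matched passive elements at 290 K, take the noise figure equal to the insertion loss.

Convert to linear (a loss of L dB is a gain of −L dB): F_i = 10^(NF_i/10), G_i = 10^(G_i,dB/10)
  Stage 1: F_1 = 10^(2.19/10) = 1.656, G_1 = 10^(−2.19/10) = 0.6039
  Stage 2: F_2 = 10^(5.36/10) = 3.436, G_2 = 10^(15.5/10) = 35.48
Friis cascade:
  F = 1.656 + (3.436 − 1)/0.6039 = 5.689
NF = 10 log₁₀(5.689) = 7.55 dB

7.55 dB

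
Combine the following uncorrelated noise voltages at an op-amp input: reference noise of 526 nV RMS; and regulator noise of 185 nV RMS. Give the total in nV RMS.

Uncorrelated sources add in power (mean-square): V_tot = √(ΣV_i²)
V_tot = √[(5.26×10⁻⁷)² + (1.85×10⁻⁷)²] = 5.58×10⁻⁷ V = 558 nV

558 nV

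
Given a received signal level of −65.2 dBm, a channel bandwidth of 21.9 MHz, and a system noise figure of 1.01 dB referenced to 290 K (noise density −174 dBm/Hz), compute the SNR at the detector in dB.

Noise floor: N = −174 + 10 log₁₀(B) + NF
10 log₁₀(2.19×10⁷) = 73.4 dB
N = −174 + 73.4 + 1.01 = −99.59 dBm
SNR = P_sig − N = −65.2 − (−99.59) = 34.39 dB → 34.4 dB

34.4 dB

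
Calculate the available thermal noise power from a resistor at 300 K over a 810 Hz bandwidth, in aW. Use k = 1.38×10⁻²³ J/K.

3.35 aW

P_n = kTB = 1.38×10⁻²³ × 300 × 8.10×10² = 3.35×10⁻¹⁸ W = 3.35 aW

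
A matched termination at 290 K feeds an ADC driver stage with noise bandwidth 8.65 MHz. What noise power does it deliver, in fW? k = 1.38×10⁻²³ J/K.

34.6 fW

P_n = kTB = 1.38×10⁻²³ × 290 × 8.65×10⁶ = 3.46×10⁻¹⁴ W = 34.6 fW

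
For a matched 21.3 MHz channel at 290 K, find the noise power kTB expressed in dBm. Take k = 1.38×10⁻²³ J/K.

P_n = kTB = 1.38×10⁻²³ × 290 × 2.13×10⁷ = 8.52×10⁻¹⁴ W
In dBm: 10 log₁₀(8.52×10⁻¹⁴ / 10⁻³) = −100.7 dBm

−100.7 dBm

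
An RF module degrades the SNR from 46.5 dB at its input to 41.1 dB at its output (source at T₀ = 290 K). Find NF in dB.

NF (dB) = SNR_in(dB) − SNR_out(dB) when the source is at T₀
NF = 46.5 − 41.1 = 5.4 dB

5.4 dB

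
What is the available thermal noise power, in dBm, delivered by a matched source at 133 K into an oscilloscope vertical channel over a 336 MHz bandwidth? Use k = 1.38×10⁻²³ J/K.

P_n = kTB = 1.38×10⁻²³ × 133 × 3.36×10⁸ = 6.17×10⁻¹³ W
In dBm: 10 log₁₀(6.17×10⁻¹³ / 10⁻³) = −92.1 dBm

−92.1 dBm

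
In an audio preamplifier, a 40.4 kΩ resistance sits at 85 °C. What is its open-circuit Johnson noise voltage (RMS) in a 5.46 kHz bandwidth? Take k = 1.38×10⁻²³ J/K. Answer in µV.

2.09 µV

T = 85 °C + 273.15 = 358.15 K
V_n = √(4kTRB)
4kTRB = 4 × 1.38×10⁻²³ × 358.15 × 4.04×10⁴ × 5.46×10³ = 4.36×10⁻¹² V²
V_n = √(4.36×10⁻¹²) = 2.09×10⁻⁶ V = 2.09 µV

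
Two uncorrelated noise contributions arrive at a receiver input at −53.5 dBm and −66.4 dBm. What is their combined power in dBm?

Convert to linear, add, convert back:
P₁ = 4.47×10⁻⁹ W, P₂ = 2.29×10⁻¹⁰ W
P_tot = 4.70×10⁻⁹ W → 10 log₁₀(P_tot / 10⁻³) = −53.3 dBm

−53.3 dBm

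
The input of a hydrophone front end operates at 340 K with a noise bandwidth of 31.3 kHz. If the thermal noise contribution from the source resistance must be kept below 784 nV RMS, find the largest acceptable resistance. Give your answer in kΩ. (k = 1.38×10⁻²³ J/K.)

Johnson–Nyquist: V_n = √(4kTRB) ⇒ R = V_n² / (4kTB)
4kTB = 4 × 1.38×10⁻²³ × 340 × 3.13×10⁴ = 5.87×10⁻¹⁶
R = (7.84×10⁻⁷)² / 5.87×10⁻¹⁶ = 1.05×10³ Ω = 1.05 kΩ

1.05 kΩ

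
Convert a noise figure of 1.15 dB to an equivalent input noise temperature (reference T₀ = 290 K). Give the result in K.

F = 10^(1.15/10) = 1.30317
T_e = (F − 1)·T₀ = (1.30317 − 1) × 290 = 87.9 K

87.9 K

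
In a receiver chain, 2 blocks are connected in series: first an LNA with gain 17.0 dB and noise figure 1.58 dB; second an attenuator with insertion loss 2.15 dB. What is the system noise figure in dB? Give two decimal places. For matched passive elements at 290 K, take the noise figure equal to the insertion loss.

Convert to linear (a loss of L dB is a gain of −L dB): F_i = 10^(NF_i/10), G_i = 10^(G_i,dB/10)
  Stage 1: F_1 = 10^(1.58/10) = 1.439, G_1 = 10^(17.0/10) = 50.12
  Stage 2: F_2 = 10^(2.15/10) = 1.641, G_2 = 10^(−2.15/10) = 0.6095
Friis cascade:
  F = 1.439 + (1.641 − 1)/50.12 = 1.452
NF = 10 log₁₀(1.452) = 1.62 dB

1.62 dB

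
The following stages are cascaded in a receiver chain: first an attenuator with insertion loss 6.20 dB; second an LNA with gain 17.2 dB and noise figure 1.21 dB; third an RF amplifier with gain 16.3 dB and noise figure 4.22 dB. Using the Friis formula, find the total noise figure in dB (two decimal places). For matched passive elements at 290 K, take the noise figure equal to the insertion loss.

Convert to linear (a loss of L dB is a gain of −L dB): F_i = 10^(NF_i/10), G_i = 10^(G_i,dB/10)
  Stage 1: F_1 = 10^(6.20/10) = 4.169, G_1 = 10^(−6.20/10) = 0.2399
  Stage 2: F_2 = 10^(1.21/10) = 1.321, G_2 = 10^(17.2/10) = 52.48
  Stage 3: F_3 = 10^(4.22/10) = 2.642, G_3 = 10^(16.3/10) = 42.66
Friis cascade:
  F = 4.169 + (1.321 − 1)/0.2399 + (2.642 − 1)/12.59 = 5.639
NF = 10 log₁₀(5.639) = 7.51 dB

7.51 dB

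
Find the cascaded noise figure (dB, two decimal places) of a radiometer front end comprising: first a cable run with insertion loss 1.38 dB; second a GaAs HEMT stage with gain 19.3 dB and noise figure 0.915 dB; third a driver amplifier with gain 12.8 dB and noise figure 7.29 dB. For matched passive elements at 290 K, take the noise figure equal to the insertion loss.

Convert to linear (a loss of L dB is a gain of −L dB): F_i = 10^(NF_i/10), G_i = 10^(G_i,dB/10)
  Stage 1: F_1 = 10^(1.38/10) = 1.374, G_1 = 10^(−1.38/10) = 0.7278
  Stage 2: F_2 = 10^(0.915/10) = 1.235, G_2 = 10^(19.3/10) = 85.11
  Stage 3: F_3 = 10^(7.29/10) = 5.358, G_3 = 10^(12.8/10) = 19.05
Friis cascade:
  F = 1.374 + (1.235 − 1)/0.7278 + (5.358 − 1)/61.94 = 1.767
NF = 10 log₁₀(1.767) = 2.47 dB

2.47 dB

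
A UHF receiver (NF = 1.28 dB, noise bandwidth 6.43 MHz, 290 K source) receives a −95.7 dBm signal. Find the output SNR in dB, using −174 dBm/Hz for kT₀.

8.9 dB

Noise floor: N = −174 + 10 log₁₀(B) + NF
10 log₁₀(6.43×10⁶) = 68.08 dB
N = −174 + 68.08 + 1.28 = −104.64 dBm
SNR = P_sig − N = −95.7 − (−104.64) = 8.94 dB → 8.9 dB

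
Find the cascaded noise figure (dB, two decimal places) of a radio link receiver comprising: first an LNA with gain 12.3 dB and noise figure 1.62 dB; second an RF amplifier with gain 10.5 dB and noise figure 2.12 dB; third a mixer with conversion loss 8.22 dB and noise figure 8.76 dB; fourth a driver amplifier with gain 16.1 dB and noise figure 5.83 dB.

2.10 dB

Convert to linear (a loss of L dB is a gain of −L dB): F_i = 10^(NF_i/10), G_i = 10^(G_i,dB/10)
  Stage 1: F_1 = 10^(1.62/10) = 1.452, G_1 = 10^(12.3/10) = 16.98
  Stage 2: F_2 = 10^(2.12/10) = 1.629, G_2 = 10^(10.5/10) = 11.22
  Stage 3: F_3 = 10^(8.76/10) = 7.516, G_3 = 10^(−8.22/10) = 0.1507
  Stage 4: F_4 = 10^(5.83/10) = 3.828, G_4 = 10^(16.1/10) = 40.74
Friis cascade:
  F = 1.452 + (1.629 − 1)/16.98 + (7.516 − 1)/190.5 + (3.828 − 1)/28.71 = 1.622
NF = 10 log₁₀(1.622) = 2.10 dB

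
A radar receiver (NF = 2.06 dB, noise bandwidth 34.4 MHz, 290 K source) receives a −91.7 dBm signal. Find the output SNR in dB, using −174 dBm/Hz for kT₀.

4.9 dB

Noise floor: N = −174 + 10 log₁₀(B) + NF
10 log₁₀(3.44×10⁷) = 75.37 dB
N = −174 + 75.37 + 2.06 = −96.57 dBm
SNR = P_sig − N = −91.7 − (−96.57) = 4.87 dB → 4.9 dB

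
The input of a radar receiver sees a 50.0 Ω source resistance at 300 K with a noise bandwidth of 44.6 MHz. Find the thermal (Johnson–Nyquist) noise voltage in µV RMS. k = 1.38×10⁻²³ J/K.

V_n = √(4kTRB)
4kTRB = 4 × 1.38×10⁻²³ × 300 × 5.00×10¹ × 4.46×10⁷ = 3.69×10⁻¹¹ V²
V_n = √(3.69×10⁻¹¹) = 6.08×10⁻⁶ V = 6.08 µV

6.08 µV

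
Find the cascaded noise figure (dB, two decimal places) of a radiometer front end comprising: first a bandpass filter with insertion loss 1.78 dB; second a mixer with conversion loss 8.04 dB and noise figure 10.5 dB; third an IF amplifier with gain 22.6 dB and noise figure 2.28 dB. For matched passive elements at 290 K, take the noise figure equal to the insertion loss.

13.72 dB

Convert to linear (a loss of L dB is a gain of −L dB): F_i = 10^(NF_i/10), G_i = 10^(G_i,dB/10)
  Stage 1: F_1 = 10^(1.78/10) = 1.507, G_1 = 10^(−1.78/10) = 0.6637
  Stage 2: F_2 = 10^(10.5/10) = 11.22, G_2 = 10^(−8.04/10) = 0.1570
  Stage 3: F_3 = 10^(2.28/10) = 1.690, G_3 = 10^(22.6/10) = 182.0
Friis cascade:
  F = 1.507 + (11.22 − 1)/0.6637 + (1.690 − 1)/0.1042 = 23.53
NF = 10 log₁₀(23.53) = 13.72 dB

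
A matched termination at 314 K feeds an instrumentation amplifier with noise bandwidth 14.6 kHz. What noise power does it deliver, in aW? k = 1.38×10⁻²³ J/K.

P_n = kTB = 1.38×10⁻²³ × 314 × 1.46×10⁴ = 6.33×10⁻¹⁷ W = 63.3 aW

63.3 aW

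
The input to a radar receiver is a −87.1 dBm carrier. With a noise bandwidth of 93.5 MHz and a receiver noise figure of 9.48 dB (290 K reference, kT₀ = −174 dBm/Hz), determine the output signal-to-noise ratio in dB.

−2.3 dB

Noise floor: N = −174 + 10 log₁₀(B) + NF
10 log₁₀(9.35×10⁷) = 79.71 dB
N = −174 + 79.71 + 9.48 = −84.81 dBm
SNR = P_sig − N = −87.1 − (−84.81) = −2.29 dB → −2.3 dB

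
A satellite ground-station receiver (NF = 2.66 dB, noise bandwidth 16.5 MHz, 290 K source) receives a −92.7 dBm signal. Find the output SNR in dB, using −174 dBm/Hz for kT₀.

6.5 dB

Noise floor: N = −174 + 10 log₁₀(B) + NF
10 log₁₀(1.65×10⁷) = 72.17 dB
N = −174 + 72.17 + 2.66 = −99.17 dBm
SNR = P_sig − N = −92.7 − (−99.17) = 6.47 dB → 6.5 dB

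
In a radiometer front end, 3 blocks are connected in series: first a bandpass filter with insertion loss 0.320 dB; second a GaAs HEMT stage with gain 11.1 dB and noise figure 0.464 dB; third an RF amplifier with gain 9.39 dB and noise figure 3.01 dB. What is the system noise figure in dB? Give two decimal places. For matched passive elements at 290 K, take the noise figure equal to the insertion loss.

1.08 dB

Convert to linear (a loss of L dB is a gain of −L dB): F_i = 10^(NF_i/10), G_i = 10^(G_i,dB/10)
  Stage 1: F_1 = 10^(0.320/10) = 1.076, G_1 = 10^(−0.320/10) = 0.9290
  Stage 2: F_2 = 10^(0.464/10) = 1.113, G_2 = 10^(11.1/10) = 12.88
  Stage 3: F_3 = 10^(3.01/10) = 2.000, G_3 = 10^(9.39/10) = 8.690
Friis cascade:
  F = 1.076 + (1.113 − 1)/0.9290 + (2.000 − 1)/11.97 = 1.281
NF = 10 log₁₀(1.281) = 1.08 dB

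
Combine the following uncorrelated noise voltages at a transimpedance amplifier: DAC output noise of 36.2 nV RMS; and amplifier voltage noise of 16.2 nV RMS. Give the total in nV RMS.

Uncorrelated sources add in power (mean-square): V_tot = √(ΣV_i²)
V_tot = √[(3.62×10⁻⁸)² + (1.62×10⁻⁸)²] = 3.97×10⁻⁸ V = 39.7 nV

39.7 nV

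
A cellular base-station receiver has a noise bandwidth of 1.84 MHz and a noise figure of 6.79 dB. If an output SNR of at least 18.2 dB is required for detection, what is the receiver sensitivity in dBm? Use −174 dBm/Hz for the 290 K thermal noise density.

Sensitivity = −174 + 10 log₁₀(B) + NF + SNR_min
= −174 + 62.65 + 6.79 + 18.2
= −86.36 dBm → −86.4 dBm

−86.4 dBm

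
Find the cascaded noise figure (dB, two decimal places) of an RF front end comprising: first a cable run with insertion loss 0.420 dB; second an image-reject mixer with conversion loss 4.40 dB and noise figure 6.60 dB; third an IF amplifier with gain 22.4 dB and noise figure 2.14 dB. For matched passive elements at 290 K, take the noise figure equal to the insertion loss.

8.43 dB

Convert to linear (a loss of L dB is a gain of −L dB): F_i = 10^(NF_i/10), G_i = 10^(G_i,dB/10)
  Stage 1: F_1 = 10^(0.420/10) = 1.102, G_1 = 10^(−0.420/10) = 0.9078
  Stage 2: F_2 = 10^(6.60/10) = 4.571, G_2 = 10^(−4.40/10) = 0.3631
  Stage 3: F_3 = 10^(2.14/10) = 1.637, G_3 = 10^(22.4/10) = 173.8
Friis cascade:
  F = 1.102 + (4.571 − 1)/0.9078 + (1.637 − 1)/0.3296 = 6.967
NF = 10 log₁₀(6.967) = 8.43 dB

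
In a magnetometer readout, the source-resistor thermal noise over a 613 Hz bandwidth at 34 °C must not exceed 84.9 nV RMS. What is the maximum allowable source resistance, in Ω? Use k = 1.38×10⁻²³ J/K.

694 Ω

T = 34 °C + 273.15 = 307.15 K
Johnson–Nyquist: V_n = √(4kTRB) ⇒ R = V_n² / (4kTB)
4kTB = 4 × 1.38×10⁻²³ × 307.15 × 6.13×10² = 1.04×10⁻¹⁷
R = (8.49×10⁻⁸)² / 1.04×10⁻¹⁷ = 6.94×10² Ω = 694 Ω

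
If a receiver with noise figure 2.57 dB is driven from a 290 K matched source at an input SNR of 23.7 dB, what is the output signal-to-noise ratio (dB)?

By definition F = SNR_in/SNR_out, so in dB: SNR_out = SNR_in − NF
SNR_out = 23.7 − 2.57 = 21.13 dB

21.13 dB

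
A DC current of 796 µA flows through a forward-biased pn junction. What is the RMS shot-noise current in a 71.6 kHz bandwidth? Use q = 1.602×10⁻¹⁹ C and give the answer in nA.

4.27 nA

I_n = √(2qI·B)
2qI·B = 2 × 1.602×10⁻¹⁹ × 7.96×10⁻⁴ × 7.16×10⁴ = 1.83×10⁻¹⁷ A²
I_n = √(1.83×10⁻¹⁷) = 4.27×10⁻⁹ A = 4.27 nA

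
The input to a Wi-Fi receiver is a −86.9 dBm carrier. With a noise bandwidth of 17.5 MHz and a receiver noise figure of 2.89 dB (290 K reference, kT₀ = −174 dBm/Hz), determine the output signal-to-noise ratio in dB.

11.8 dB

Noise floor: N = −174 + 10 log₁₀(B) + NF
10 log₁₀(1.75×10⁷) = 72.43 dB
N = −174 + 72.43 + 2.89 = −98.68 dBm
SNR = P_sig − N = −86.9 − (−98.68) = 11.78 dB → 11.8 dB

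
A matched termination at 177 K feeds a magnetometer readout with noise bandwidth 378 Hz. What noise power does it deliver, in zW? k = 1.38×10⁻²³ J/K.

923 zW

P_n = kTB = 1.38×10⁻²³ × 177 × 3.78×10² = 9.23×10⁻¹⁹ W = 923 zW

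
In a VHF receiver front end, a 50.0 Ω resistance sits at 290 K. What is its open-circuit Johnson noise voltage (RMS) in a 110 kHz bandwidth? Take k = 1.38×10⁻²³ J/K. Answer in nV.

V_n = √(4kTRB)
4kTRB = 4 × 1.38×10⁻²³ × 290 × 5.00×10¹ × 1.10×10⁵ = 8.80×10⁻¹⁴ V²
V_n = √(8.80×10⁻¹⁴) = 2.97×10⁻⁷ V = 297 nV

297 nV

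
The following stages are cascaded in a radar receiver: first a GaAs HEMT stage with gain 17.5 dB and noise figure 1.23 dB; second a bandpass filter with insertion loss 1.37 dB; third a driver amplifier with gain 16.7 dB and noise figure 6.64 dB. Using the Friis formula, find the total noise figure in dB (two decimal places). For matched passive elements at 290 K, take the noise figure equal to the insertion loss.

1.53 dB

Convert to linear (a loss of L dB is a gain of −L dB): F_i = 10^(NF_i/10), G_i = 10^(G_i,dB/10)
  Stage 1: F_1 = 10^(1.23/10) = 1.327, G_1 = 10^(17.5/10) = 56.23
  Stage 2: F_2 = 10^(1.37/10) = 1.371, G_2 = 10^(−1.37/10) = 0.7295
  Stage 3: F_3 = 10^(6.64/10) = 4.613, G_3 = 10^(16.7/10) = 46.77
Friis cascade:
  F = 1.327 + (1.371 − 1)/56.23 + (4.613 − 1)/41.02 = 1.422
NF = 10 log₁₀(1.422) = 1.53 dB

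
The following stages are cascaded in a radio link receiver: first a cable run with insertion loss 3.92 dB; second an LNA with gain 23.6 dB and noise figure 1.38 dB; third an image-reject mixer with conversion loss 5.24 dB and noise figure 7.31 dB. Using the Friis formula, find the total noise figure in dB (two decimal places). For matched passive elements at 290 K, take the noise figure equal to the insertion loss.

5.36 dB

Convert to linear (a loss of L dB is a gain of −L dB): F_i = 10^(NF_i/10), G_i = 10^(G_i,dB/10)
  Stage 1: F_1 = 10^(3.92/10) = 2.466, G_1 = 10^(−3.92/10) = 0.4055
  Stage 2: F_2 = 10^(1.38/10) = 1.374, G_2 = 10^(23.6/10) = 229.1
  Stage 3: F_3 = 10^(7.31/10) = 5.383, G_3 = 10^(−5.24/10) = 0.2992
Friis cascade:
  F = 2.466 + (1.374 − 1)/0.4055 + (5.383 − 1)/92.90 = 3.436
NF = 10 log₁₀(3.436) = 5.36 dB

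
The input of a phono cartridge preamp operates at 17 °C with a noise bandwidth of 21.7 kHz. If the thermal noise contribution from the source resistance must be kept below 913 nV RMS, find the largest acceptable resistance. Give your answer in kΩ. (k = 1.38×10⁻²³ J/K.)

T = 17 °C + 273.15 = 290.15 K
Johnson–Nyquist: V_n = √(4kTRB) ⇒ R = V_n² / (4kTB)
4kTB = 4 × 1.38×10⁻²³ × 290.15 × 2.17×10⁴ = 3.48×10⁻¹⁶
R = (9.13×10⁻⁷)² / 3.48×10⁻¹⁶ = 2.40×10³ Ω = 2.40 kΩ

2.40 kΩ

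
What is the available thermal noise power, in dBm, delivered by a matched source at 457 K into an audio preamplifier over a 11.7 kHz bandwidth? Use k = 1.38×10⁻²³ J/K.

−131.3 dBm

P_n = kTB = 1.38×10⁻²³ × 457 × 1.17×10⁴ = 7.38×10⁻¹⁷ W
In dBm: 10 log₁₀(7.38×10⁻¹⁷ / 10⁻³) = −131.3 dBm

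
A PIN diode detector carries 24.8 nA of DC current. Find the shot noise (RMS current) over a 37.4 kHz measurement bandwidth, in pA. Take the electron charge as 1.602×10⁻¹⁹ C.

17.2 pA

I_n = √(2qI·B)
2qI·B = 2 × 1.602×10⁻¹⁹ × 2.48×10⁻⁸ × 3.74×10⁴ = 2.97×10⁻²² A²
I_n = √(2.97×10⁻²²) = 1.72×10⁻¹¹ A = 17.2 pA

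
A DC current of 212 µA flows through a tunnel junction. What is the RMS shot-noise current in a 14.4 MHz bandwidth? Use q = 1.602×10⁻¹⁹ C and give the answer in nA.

31.3 nA

I_n = √(2qI·B)
2qI·B = 2 × 1.602×10⁻¹⁹ × 2.12×10⁻⁴ × 1.44×10⁷ = 9.78×10⁻¹⁶ A²
I_n = √(9.78×10⁻¹⁶) = 3.13×10⁻⁸ A = 31.3 nA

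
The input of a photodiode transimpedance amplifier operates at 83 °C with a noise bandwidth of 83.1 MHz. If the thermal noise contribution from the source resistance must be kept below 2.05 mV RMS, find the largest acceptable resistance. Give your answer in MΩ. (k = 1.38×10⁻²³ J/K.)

T = 83 °C + 273.15 = 356.15 K
Johnson–Nyquist: V_n = √(4kTRB) ⇒ R = V_n² / (4kTB)
4kTB = 4 × 1.38×10⁻²³ × 356.15 × 8.31×10⁷ = 1.63×10⁻¹²
R = (2.05×10⁻³)² / 1.63×10⁻¹² = 2.57×10⁶ Ω = 2.57 MΩ

2.57 MΩ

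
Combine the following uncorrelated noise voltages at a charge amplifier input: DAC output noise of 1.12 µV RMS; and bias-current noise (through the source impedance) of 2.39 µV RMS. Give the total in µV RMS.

2.64 µV

Uncorrelated sources add in power (mean-square): V_tot = √(ΣV_i²)
V_tot = √[(1.12×10⁻⁶)² + (2.39×10⁻⁶)²] = 2.64×10⁻⁶ V = 2.64 µV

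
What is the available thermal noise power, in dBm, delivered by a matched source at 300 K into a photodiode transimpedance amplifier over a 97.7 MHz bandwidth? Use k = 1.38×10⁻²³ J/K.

−93.9 dBm

P_n = kTB = 1.38×10⁻²³ × 300 × 9.77×10⁷ = 4.04×10⁻¹³ W
In dBm: 10 log₁₀(4.04×10⁻¹³ / 10⁻³) = −93.9 dBm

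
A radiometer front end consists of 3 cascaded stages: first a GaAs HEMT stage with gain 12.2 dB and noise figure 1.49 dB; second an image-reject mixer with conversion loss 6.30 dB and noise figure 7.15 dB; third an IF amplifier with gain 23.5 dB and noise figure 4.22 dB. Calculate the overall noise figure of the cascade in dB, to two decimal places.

Convert to linear (a loss of L dB is a gain of −L dB): F_i = 10^(NF_i/10), G_i = 10^(G_i,dB/10)
  Stage 1: F_1 = 10^(1.49/10) = 1.409, G_1 = 10^(12.2/10) = 16.60
  Stage 2: F_2 = 10^(7.15/10) = 5.188, G_2 = 10^(−6.30/10) = 0.2344
  Stage 3: F_3 = 10^(4.22/10) = 2.642, G_3 = 10^(23.5/10) = 223.9
Friis cascade:
  F = 1.409 + (5.188 − 1)/16.60 + (2.642 − 1)/3.890 = 2.084
NF = 10 log₁₀(2.084) = 3.19 dB

3.19 dB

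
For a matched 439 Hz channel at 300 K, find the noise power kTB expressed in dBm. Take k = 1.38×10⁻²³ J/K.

P_n = kTB = 1.38×10⁻²³ × 300 × 4.39×10² = 1.82×10⁻¹⁸ W
In dBm: 10 log₁₀(1.82×10⁻¹⁸ / 10⁻³) = −147.4 dBm

−147.4 dBm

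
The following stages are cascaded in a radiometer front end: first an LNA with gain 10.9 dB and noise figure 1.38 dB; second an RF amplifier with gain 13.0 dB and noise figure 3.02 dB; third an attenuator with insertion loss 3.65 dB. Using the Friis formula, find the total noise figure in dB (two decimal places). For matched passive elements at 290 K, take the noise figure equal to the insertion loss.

Convert to linear (a loss of L dB is a gain of −L dB): F_i = 10^(NF_i/10), G_i = 10^(G_i,dB/10)
  Stage 1: F_1 = 10^(1.38/10) = 1.374, G_1 = 10^(10.9/10) = 12.30
  Stage 2: F_2 = 10^(3.02/10) = 2.004, G_2 = 10^(13.0/10) = 19.95
  Stage 3: F_3 = 10^(3.65/10) = 2.317, G_3 = 10^(−3.65/10) = 0.4315
Friis cascade:
  F = 1.374 + (2.004 − 1)/12.30 + (2.317 − 1)/245.5 = 1.461
NF = 10 log₁₀(1.461) = 1.65 dB

1.65 dB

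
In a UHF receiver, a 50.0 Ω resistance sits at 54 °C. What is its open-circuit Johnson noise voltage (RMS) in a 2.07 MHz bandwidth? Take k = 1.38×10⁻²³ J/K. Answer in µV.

1.37 µV

T = 54 °C + 273.15 = 327.15 K
V_n = √(4kTRB)
4kTRB = 4 × 1.38×10⁻²³ × 327.15 × 5.00×10¹ × 2.07×10⁶ = 1.87×10⁻¹² V²
V_n = √(1.87×10⁻¹²) = 1.37×10⁻⁶ V = 1.37 µV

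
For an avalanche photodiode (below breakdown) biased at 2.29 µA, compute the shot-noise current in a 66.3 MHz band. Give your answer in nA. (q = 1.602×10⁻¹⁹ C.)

I_n = √(2qI·B)
2qI·B = 2 × 1.602×10⁻¹⁹ × 2.29×10⁻⁶ × 6.63×10⁷ = 4.86×10⁻¹⁷ A²
I_n = √(4.86×10⁻¹⁷) = 6.97×10⁻⁹ A = 6.97 nA

6.97 nA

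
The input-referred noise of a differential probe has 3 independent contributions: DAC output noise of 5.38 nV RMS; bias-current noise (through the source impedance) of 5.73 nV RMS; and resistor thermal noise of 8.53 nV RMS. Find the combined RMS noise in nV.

Uncorrelated sources add in power (mean-square): V_tot = √(ΣV_i²)
V_tot = √[(5.38×10⁻⁹)² + (5.73×10⁻⁹)² + (8.53×10⁻⁹)²] = 1.16×10⁻⁸ V = 11.6 nV

11.6 nV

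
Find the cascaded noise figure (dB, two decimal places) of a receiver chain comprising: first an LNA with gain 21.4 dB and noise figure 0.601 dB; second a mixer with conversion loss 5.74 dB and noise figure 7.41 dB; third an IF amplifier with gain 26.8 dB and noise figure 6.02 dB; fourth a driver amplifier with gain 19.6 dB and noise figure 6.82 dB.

Convert to linear (a loss of L dB is a gain of −L dB): F_i = 10^(NF_i/10), G_i = 10^(G_i,dB/10)
  Stage 1: F_1 = 10^(0.601/10) = 1.148, G_1 = 10^(21.4/10) = 138.0
  Stage 2: F_2 = 10^(7.41/10) = 5.508, G_2 = 10^(−5.74/10) = 0.2667
  Stage 3: F_3 = 10^(6.02/10) = 3.999, G_3 = 10^(26.8/10) = 478.6
  Stage 4: F_4 = 10^(6.82/10) = 4.808, G_4 = 10^(19.6/10) = 91.20
Friis cascade:
  F = 1.148 + (5.508 − 1)/138.0 + (3.999 − 1)/36.81 + (4.808 − 1)/1.762×10⁴ = 1.263
NF = 10 log₁₀(1.263) = 1.01 dB

1.01 dB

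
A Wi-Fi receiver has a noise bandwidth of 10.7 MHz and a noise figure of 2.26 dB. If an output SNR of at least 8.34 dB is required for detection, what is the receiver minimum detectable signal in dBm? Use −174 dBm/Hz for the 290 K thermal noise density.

−93.1 dBm

Sensitivity = −174 + 10 log₁₀(B) + NF + SNR_min
= −174 + 70.29 + 2.26 + 8.34
= −93.11 dBm → −93.1 dBm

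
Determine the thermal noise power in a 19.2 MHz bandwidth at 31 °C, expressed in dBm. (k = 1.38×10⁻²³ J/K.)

−100.9 dBm

T = 31 °C + 273.15 = 304.15 K
P_n = kTB = 1.38×10⁻²³ × 304.15 × 1.92×10⁷ = 8.06×10⁻¹⁴ W
In dBm: 10 log₁₀(8.06×10⁻¹⁴ / 10⁻³) = −100.9 dBm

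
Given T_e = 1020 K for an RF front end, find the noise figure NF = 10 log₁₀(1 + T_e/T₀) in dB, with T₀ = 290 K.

6.55 dB

F = 1 + T_e/T₀ = 1 + 1020/290 = 4.51724
NF = 10 log₁₀(4.51724) = 6.55 dB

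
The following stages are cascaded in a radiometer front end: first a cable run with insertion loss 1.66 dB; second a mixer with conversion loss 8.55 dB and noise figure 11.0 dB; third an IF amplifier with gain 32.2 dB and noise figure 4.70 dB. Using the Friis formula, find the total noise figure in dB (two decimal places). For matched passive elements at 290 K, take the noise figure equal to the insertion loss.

15.90 dB

Convert to linear (a loss of L dB is a gain of −L dB): F_i = 10^(NF_i/10), G_i = 10^(G_i,dB/10)
  Stage 1: F_1 = 10^(1.66/10) = 1.466, G_1 = 10^(−1.66/10) = 0.6823
  Stage 2: F_2 = 10^(11.0/10) = 12.59, G_2 = 10^(−8.55/10) = 0.1396
  Stage 3: F_3 = 10^(4.70/10) = 2.951, G_3 = 10^(32.2/10) = 1660
Friis cascade:
  F = 1.466 + (12.59 − 1)/0.6823 + (2.951 − 1)/0.09528 = 38.93
NF = 10 log₁₀(38.93) = 15.90 dB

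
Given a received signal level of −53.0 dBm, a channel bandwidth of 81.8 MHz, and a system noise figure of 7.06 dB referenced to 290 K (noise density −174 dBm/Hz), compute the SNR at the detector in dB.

34.8 dB

Noise floor: N = −174 + 10 log₁₀(B) + NF
10 log₁₀(8.18×10⁷) = 79.13 dB
N = −174 + 79.13 + 7.06 = −87.81 dBm
SNR = P_sig − N = −53.0 − (−87.81) = 34.81 dB → 34.8 dB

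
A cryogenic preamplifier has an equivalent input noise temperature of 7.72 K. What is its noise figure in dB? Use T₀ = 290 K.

F = 1 + T_e/T₀ = 1 + 7.72/290 = 1.02662
NF = 10 log₁₀(1.02662) = 0.114 dB

0.114 dB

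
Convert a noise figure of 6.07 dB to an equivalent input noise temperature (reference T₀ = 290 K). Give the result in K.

F = 10^(6.07/10) = 4.04576
T_e = (F − 1)·T₀ = (4.04576 − 1) × 290 = 883 K

883 K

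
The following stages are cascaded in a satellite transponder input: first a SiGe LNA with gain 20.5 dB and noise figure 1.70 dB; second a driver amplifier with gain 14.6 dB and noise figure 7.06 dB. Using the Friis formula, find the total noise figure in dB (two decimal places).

Convert to linear (a loss of L dB is a gain of −L dB): F_i = 10^(NF_i/10), G_i = 10^(G_i,dB/10)
  Stage 1: F_1 = 10^(1.70/10) = 1.479, G_1 = 10^(20.5/10) = 112.2
  Stage 2: F_2 = 10^(7.06/10) = 5.082, G_2 = 10^(14.6/10) = 28.84
Friis cascade:
  F = 1.479 + (5.082 − 1)/112.2 = 1.515
NF = 10 log₁₀(1.515) = 1.81 dB

1.81 dB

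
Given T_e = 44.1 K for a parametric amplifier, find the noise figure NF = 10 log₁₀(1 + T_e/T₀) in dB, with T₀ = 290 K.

F = 1 + T_e/T₀ = 1 + 44.1/290 = 1.15207
NF = 10 log₁₀(1.15207) = 0.615 dB

0.615 dB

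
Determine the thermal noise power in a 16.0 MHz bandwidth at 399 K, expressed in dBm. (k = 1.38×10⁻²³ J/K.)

P_n = kTB = 1.38×10⁻²³ × 399 × 1.60×10⁷ = 8.81×10⁻¹⁴ W
In dBm: 10 log₁₀(8.81×10⁻¹⁴ / 10⁻³) = −100.6 dBm

−100.6 dBm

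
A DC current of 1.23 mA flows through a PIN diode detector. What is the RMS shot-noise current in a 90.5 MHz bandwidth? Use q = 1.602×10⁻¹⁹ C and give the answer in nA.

189 nA

I_n = √(2qI·B)
2qI·B = 2 × 1.602×10⁻¹⁹ × 1.23×10⁻³ × 9.05×10⁷ = 3.57×10⁻¹⁴ A²
I_n = √(3.57×10⁻¹⁴) = 1.89×10⁻⁷ A = 189 nA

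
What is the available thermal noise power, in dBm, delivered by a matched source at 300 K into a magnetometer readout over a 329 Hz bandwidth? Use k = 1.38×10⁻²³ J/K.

−148.7 dBm

P_n = kTB = 1.38×10⁻²³ × 300 × 3.29×10² = 1.36×10⁻¹⁸ W
In dBm: 10 log₁₀(1.36×10⁻¹⁸ / 10⁻³) = −148.7 dBm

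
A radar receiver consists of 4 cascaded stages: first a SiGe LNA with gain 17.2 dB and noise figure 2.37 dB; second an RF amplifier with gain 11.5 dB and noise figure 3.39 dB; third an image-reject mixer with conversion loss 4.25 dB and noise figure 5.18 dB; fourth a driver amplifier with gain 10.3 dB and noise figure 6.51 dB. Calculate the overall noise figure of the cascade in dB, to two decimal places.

2.46 dB

Convert to linear (a loss of L dB is a gain of −L dB): F_i = 10^(NF_i/10), G_i = 10^(G_i,dB/10)
  Stage 1: F_1 = 10^(2.37/10) = 1.726, G_1 = 10^(17.2/10) = 52.48
  Stage 2: F_2 = 10^(3.39/10) = 2.183, G_2 = 10^(11.5/10) = 14.13
  Stage 3: F_3 = 10^(5.18/10) = 3.296, G_3 = 10^(−4.25/10) = 0.3758
  Stage 4: F_4 = 10^(6.51/10) = 4.477, G_4 = 10^(10.3/10) = 10.72
Friis cascade:
  F = 1.726 + (2.183 − 1)/52.48 + (3.296 − 1)/741.3 + (4.477 − 1)/278.6 = 1.764
NF = 10 log₁₀(1.764) = 2.46 dB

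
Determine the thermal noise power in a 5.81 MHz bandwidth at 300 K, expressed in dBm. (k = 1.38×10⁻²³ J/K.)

P_n = kTB = 1.38×10⁻²³ × 300 × 5.81×10⁶ = 2.41×10⁻¹⁴ W
In dBm: 10 log₁₀(2.41×10⁻¹⁴ / 10⁻³) = −106.2 dBm

−106.2 dBm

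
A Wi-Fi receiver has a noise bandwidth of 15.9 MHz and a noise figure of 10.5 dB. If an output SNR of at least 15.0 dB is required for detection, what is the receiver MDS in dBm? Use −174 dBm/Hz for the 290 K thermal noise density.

−76.5 dBm

Sensitivity = −174 + 10 log₁₀(B) + NF + SNR_min
= −174 + 72.01 + 10.5 + 15.0
= −76.49 dBm → −76.5 dBm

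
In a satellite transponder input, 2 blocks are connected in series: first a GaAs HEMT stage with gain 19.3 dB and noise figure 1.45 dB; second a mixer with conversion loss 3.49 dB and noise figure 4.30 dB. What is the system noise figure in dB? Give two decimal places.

1.51 dB

Convert to linear (a loss of L dB is a gain of −L dB): F_i = 10^(NF_i/10), G_i = 10^(G_i,dB/10)
  Stage 1: F_1 = 10^(1.45/10) = 1.396, G_1 = 10^(19.3/10) = 85.11
  Stage 2: F_2 = 10^(4.30/10) = 2.692, G_2 = 10^(−3.49/10) = 0.4477
Friis cascade:
  F = 1.396 + (2.692 − 1)/85.11 = 1.416
NF = 10 log₁₀(1.416) = 1.51 dB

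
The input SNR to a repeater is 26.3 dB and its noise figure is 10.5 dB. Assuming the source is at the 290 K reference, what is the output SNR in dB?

By definition F = SNR_in/SNR_out, so in dB: SNR_out = SNR_in − NF
SNR_out = 26.3 − 10.5 = 15.8 dB

15.8 dB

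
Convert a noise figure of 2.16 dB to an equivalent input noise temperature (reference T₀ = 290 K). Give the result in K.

187 K

F = 10^(2.16/10) = 1.64437
T_e = (F − 1)·T₀ = (1.64437 − 1) × 290 = 187 K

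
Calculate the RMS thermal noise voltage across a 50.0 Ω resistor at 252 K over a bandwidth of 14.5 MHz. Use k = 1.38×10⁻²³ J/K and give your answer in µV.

V_n = √(4kTRB)
4kTRB = 4 × 1.38×10⁻²³ × 252 × 5.00×10¹ × 1.45×10⁷ = 1.01×10⁻¹¹ V²
V_n = √(1.01×10⁻¹¹) = 3.18×10⁻⁶ V = 3.18 µV

3.18 µV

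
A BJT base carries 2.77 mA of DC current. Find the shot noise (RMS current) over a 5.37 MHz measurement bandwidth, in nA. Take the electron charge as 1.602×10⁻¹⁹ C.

I_n = √(2qI·B)
2qI·B = 2 × 1.602×10⁻¹⁹ × 2.77×10⁻³ × 5.37×10⁶ = 4.77×10⁻¹⁵ A²
I_n = √(4.77×10⁻¹⁵) = 6.90×10⁻⁸ A = 69.0 nA

69.0 nA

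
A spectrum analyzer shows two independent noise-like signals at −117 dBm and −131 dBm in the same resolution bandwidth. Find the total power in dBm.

Convert to linear, add, convert back:
P₁ = 2.00×10⁻¹⁵ W, P₂ = 7.94×10⁻¹⁷ W
P_tot = 2.07×10⁻¹⁵ W → 10 log₁₀(P_tot / 10⁻³) = −116.8 dBm

−116.8 dBm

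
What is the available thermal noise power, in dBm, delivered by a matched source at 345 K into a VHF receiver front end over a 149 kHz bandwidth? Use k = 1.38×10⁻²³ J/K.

−121.5 dBm

P_n = kTB = 1.38×10⁻²³ × 345 × 1.49×10⁵ = 7.09×10⁻¹⁶ W
In dBm: 10 log₁₀(7.09×10⁻¹⁶ / 10⁻³) = −121.5 dBm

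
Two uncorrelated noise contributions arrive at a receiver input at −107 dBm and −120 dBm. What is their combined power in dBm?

Convert to linear, add, convert back:
P₁ = 2.00×10⁻¹⁴ W, P₂ = 1.00×10⁻¹⁵ W
P_tot = 2.10×10⁻¹⁴ W → 10 log₁₀(P_tot / 10⁻³) = −106.8 dBm

−106.8 dBm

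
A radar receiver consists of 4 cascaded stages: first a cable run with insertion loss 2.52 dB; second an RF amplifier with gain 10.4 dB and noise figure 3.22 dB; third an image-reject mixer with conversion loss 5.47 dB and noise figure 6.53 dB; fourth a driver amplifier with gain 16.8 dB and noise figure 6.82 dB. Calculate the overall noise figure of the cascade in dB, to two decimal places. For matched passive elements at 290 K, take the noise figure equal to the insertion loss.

Convert to linear (a loss of L dB is a gain of −L dB): F_i = 10^(NF_i/10), G_i = 10^(G_i,dB/10)
  Stage 1: F_1 = 10^(2.52/10) = 1.786, G_1 = 10^(−2.52/10) = 0.5598
  Stage 2: F_2 = 10^(3.22/10) = 2.099, G_2 = 10^(10.4/10) = 10.96
  Stage 3: F_3 = 10^(6.53/10) = 4.498, G_3 = 10^(−5.47/10) = 0.2838
  Stage 4: F_4 = 10^(6.82/10) = 4.808, G_4 = 10^(16.8/10) = 47.86
Friis cascade:
  F = 1.786 + (2.099 − 1)/0.5598 + (4.498 − 1)/6.138 + (4.808 − 1)/1.742 = 6.506
NF = 10 log₁₀(6.506) = 8.13 dB

8.13 dB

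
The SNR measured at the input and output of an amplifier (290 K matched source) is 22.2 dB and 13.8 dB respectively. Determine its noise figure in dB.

8.4 dB

NF (dB) = SNR_in(dB) − SNR_out(dB) when the source is at T₀
NF = 22.2 − 13.8 = 8.4 dB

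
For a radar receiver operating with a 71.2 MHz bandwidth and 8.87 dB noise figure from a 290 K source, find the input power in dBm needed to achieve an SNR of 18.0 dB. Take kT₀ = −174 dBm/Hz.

Sensitivity = −174 + 10 log₁₀(B) + NF + SNR_min
= −174 + 78.52 + 8.87 + 18.0
= −68.61 dBm → −68.6 dBm

−68.6 dBm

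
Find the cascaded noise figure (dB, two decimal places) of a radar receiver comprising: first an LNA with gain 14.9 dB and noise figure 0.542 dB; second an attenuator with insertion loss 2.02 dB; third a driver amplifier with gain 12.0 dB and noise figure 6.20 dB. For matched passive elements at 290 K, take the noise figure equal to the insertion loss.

Convert to linear (a loss of L dB is a gain of −L dB): F_i = 10^(NF_i/10), G_i = 10^(G_i,dB/10)
  Stage 1: F_1 = 10^(0.542/10) = 1.133, G_1 = 10^(14.9/10) = 30.90
  Stage 2: F_2 = 10^(2.02/10) = 1.592, G_2 = 10^(−2.02/10) = 0.6281
  Stage 3: F_3 = 10^(6.20/10) = 4.169, G_3 = 10^(12.0/10) = 15.85
Friis cascade:
  F = 1.133 + (1.592 − 1)/30.90 + (4.169 − 1)/19.41 = 1.315
NF = 10 log₁₀(1.315) = 1.19 dB

1.19 dB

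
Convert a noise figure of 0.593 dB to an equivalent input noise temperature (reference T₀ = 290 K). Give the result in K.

42.4 K

F = 10^(0.593/10) = 1.1463
T_e = (F − 1)·T₀ = (1.1463 − 1) × 290 = 42.4 K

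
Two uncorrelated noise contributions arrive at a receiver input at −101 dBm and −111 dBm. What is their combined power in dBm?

Convert to linear, add, convert back:
P₁ = 7.94×10⁻¹⁴ W, P₂ = 7.94×10⁻¹⁵ W
P_tot = 8.74×10⁻¹⁴ W → 10 log₁₀(P_tot / 10⁻³) = −100.6 dBm

−100.6 dBm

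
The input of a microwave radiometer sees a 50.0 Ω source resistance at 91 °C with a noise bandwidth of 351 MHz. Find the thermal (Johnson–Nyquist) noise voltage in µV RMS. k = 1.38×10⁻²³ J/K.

18.8 µV

T = 91 °C + 273.15 = 364.15 K
V_n = √(4kTRB)
4kTRB = 4 × 1.38×10⁻²³ × 364.15 × 5.00×10¹ × 3.51×10⁸ = 3.53×10⁻¹⁰ V²
V_n = √(3.53×10⁻¹⁰) = 1.88×10⁻⁵ V = 18.8 µV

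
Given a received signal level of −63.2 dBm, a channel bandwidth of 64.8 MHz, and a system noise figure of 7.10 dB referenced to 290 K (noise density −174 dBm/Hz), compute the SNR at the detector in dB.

25.6 dB

Noise floor: N = −174 + 10 log₁₀(B) + NF
10 log₁₀(6.48×10⁷) = 78.12 dB
N = −174 + 78.12 + 7.10 = −88.78 dBm
SNR = P_sig − N = −63.2 − (−88.78) = 25.58 dB → 25.6 dB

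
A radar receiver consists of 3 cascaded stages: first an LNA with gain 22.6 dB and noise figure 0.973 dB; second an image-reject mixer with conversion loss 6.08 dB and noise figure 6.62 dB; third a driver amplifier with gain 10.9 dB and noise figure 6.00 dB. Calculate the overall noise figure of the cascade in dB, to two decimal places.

1.26 dB

Convert to linear (a loss of L dB is a gain of −L dB): F_i = 10^(NF_i/10), G_i = 10^(G_i,dB/10)
  Stage 1: F_1 = 10^(0.973/10) = 1.251, G_1 = 10^(22.6/10) = 182.0
  Stage 2: F_2 = 10^(6.62/10) = 4.592, G_2 = 10^(−6.08/10) = 0.2466
  Stage 3: F_3 = 10^(6.00/10) = 3.981, G_3 = 10^(10.9/10) = 12.30
Friis cascade:
  F = 1.251 + (4.592 − 1)/182.0 + (3.981 − 1)/44.87 = 1.337
NF = 10 log₁₀(1.337) = 1.26 dB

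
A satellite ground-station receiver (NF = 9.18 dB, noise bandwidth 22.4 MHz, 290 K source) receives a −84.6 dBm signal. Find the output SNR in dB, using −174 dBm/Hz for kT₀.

6.7 dB

Noise floor: N = −174 + 10 log₁₀(B) + NF
10 log₁₀(2.24×10⁷) = 73.5 dB
N = −174 + 73.5 + 9.18 = −91.32 dBm
SNR = P_sig − N = −84.6 − (−91.32) = 6.72 dB → 6.7 dB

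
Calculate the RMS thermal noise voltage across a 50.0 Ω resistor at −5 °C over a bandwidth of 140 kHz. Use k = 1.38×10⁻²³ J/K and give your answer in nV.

T = −5 °C + 273.15 = 268.15 K
V_n = √(4kTRB)
4kTRB = 4 × 1.38×10⁻²³ × 268.15 × 5.00×10¹ × 1.40×10⁵ = 1.04×10⁻¹³ V²
V_n = √(1.04×10⁻¹³) = 3.22×10⁻⁷ V = 322 nV

322 nV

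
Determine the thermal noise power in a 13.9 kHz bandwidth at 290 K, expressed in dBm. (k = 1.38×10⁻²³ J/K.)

P_n = kTB = 1.38×10⁻²³ × 290 × 1.39×10⁴ = 5.56×10⁻¹⁷ W
In dBm: 10 log₁₀(5.56×10⁻¹⁷ / 10⁻³) = −132.5 dBm

−132.5 dBm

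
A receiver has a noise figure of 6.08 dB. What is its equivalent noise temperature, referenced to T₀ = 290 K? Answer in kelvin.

F = 10^(6.08/10) = 4.05509
T_e = (F − 1)·T₀ = (4.05509 − 1) × 290 = 886 K

886 K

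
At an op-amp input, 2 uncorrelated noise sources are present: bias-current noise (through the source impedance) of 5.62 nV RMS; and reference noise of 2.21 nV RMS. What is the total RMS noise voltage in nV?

6.04 nV

Uncorrelated sources add in power (mean-square): V_tot = √(ΣV_i²)
V_tot = √[(5.62×10⁻⁹)² + (2.21×10⁻⁹)²] = 6.04×10⁻⁹ V = 6.04 nV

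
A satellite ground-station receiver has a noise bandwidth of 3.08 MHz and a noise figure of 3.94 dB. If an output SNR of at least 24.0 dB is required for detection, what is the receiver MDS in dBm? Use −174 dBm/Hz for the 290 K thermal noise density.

Sensitivity = −174 + 10 log₁₀(B) + NF + SNR_min
= −174 + 64.89 + 3.94 + 24.0
= −81.17 dBm → −81.2 dBm

−81.2 dBm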